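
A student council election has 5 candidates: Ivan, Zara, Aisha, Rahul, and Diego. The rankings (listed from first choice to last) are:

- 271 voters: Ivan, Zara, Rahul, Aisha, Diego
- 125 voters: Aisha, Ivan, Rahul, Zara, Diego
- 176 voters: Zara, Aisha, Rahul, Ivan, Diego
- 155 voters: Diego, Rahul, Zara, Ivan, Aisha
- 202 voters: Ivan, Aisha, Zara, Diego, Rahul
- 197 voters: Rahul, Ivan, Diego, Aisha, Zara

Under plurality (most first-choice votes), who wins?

First-place votes: Ivan 473, Zara 176, Aisha 125, Rahul 197, Diego 155.
Ivan has the most first-place votes.

Ivan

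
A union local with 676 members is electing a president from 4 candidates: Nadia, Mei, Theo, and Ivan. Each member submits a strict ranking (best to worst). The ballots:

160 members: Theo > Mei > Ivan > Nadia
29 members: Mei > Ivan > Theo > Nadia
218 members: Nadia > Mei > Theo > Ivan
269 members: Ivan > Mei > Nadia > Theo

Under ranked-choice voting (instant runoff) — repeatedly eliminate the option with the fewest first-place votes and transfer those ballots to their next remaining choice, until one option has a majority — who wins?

Ivan

Round 1: Nadia 218, Mei 29, Theo 160, Ivan 269. Eliminate Mei.
Round 2: Nadia 218, Theo 160, Ivan 298. Eliminate Theo.
Round 3: Nadia 218, Ivan 458. Ivan has a majority.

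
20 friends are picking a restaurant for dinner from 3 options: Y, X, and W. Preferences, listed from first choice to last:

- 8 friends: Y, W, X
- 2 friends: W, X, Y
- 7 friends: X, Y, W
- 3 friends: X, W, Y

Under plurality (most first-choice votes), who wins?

First-place votes: Y 8, X 10, W 2.
X has the most first-place votes.

X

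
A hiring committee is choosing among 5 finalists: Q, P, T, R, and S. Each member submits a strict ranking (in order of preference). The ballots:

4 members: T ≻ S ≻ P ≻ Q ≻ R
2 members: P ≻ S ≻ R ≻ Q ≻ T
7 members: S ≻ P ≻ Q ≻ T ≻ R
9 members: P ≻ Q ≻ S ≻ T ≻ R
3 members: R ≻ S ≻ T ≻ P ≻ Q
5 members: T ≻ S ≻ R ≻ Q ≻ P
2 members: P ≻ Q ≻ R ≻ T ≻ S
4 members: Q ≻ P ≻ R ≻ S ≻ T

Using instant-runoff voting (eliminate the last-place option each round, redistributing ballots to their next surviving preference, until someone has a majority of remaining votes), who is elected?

S

Round 1: Q 4, P 13, T 9, R 3, S 7. Eliminate R.
Round 2: Q 4, P 13, T 9, S 10. Eliminate Q.
Round 3: P 17, T 9, S 10. Eliminate T.
Round 4: P 17, S 19. S has a majority.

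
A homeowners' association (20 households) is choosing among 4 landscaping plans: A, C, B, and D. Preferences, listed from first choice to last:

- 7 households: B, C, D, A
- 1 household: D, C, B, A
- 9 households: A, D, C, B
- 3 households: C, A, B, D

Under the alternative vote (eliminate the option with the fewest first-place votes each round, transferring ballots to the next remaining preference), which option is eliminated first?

D

Round 1: A 9, C 3, B 7, D 1. Eliminate D.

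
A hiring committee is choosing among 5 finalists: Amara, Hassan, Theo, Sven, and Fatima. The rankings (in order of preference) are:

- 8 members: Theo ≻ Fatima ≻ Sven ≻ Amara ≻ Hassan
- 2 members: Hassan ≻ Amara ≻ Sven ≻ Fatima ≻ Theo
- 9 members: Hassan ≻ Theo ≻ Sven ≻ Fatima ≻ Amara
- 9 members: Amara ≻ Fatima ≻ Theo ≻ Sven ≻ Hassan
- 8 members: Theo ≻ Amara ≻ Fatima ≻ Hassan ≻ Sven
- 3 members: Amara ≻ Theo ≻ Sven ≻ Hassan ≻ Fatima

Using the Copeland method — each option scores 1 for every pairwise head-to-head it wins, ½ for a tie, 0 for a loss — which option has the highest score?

Amara: beats Hassan, Sven, and Fatima; loses to Theo → score 3.
Hassan: loses to Amara, Theo, Sven, and Fatima → score 0.
Theo: beats Amara, Hassan, Sven, and Fatima → score 4.
Sven: beats Hassan; loses to Amara, Theo, and Fatima → score 1.
Fatima: beats Hassan and Sven; loses to Amara and Theo → score 2.
Theo has the best pairwise record.

Theo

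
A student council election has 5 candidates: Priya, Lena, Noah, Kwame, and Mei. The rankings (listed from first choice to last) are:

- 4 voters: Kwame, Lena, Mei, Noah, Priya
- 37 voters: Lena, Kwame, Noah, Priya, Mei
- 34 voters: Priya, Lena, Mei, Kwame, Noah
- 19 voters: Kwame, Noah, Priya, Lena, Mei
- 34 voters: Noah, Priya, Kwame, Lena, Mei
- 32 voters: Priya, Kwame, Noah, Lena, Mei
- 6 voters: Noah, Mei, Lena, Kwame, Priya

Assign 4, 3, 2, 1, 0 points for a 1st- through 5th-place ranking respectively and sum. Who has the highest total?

Priya

Priya: 4·0 + 37·1 + 34·4 + 19·2 + 34·3 + 32·4 + 6·0 = 441
Lena: 4·3 + 37·4 + 34·3 + 19·1 + 34·1 + 32·1 + 6·2 = 359
Noah: 4·1 + 37·2 + 34·0 + 19·3 + 34·4 + 32·2 + 6·4 = 359
Kwame: 4·4 + 37·3 + 34·1 + 19·4 + 34·2 + 32·3 + 6·1 = 407
Mei: 4·2 + 37·0 + 34·2 + 19·0 + 34·0 + 32·0 + 6·3 = 94
Priya has the highest Borda score (441).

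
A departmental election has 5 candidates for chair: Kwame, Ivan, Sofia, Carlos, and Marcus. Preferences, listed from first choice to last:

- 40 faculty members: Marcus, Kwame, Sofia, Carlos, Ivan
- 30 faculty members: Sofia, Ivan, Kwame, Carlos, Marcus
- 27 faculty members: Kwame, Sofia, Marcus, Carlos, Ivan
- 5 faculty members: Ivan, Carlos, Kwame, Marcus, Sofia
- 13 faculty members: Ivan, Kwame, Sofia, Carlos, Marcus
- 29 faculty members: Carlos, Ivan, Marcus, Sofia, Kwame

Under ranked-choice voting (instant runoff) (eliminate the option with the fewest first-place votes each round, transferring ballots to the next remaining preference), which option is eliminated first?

Round 1: Kwame 27, Ivan 18, Sofia 30, Carlos 29, Marcus 40. Eliminate Ivan.

Ivan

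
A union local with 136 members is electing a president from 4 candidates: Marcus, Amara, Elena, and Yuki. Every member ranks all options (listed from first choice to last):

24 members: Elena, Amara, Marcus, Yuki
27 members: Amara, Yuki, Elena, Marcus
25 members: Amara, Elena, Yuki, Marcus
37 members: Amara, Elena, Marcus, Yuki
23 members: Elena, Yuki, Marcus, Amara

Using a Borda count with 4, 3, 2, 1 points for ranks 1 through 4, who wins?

Amara

Marcus: 24·2 + 27·1 + 25·1 + 37·2 + 23·2 = 220
Amara: 24·3 + 27·4 + 25·4 + 37·4 + 23·1 = 451
Elena: 24·4 + 27·2 + 25·3 + 37·3 + 23·4 = 428
Yuki: 24·1 + 27·3 + 25·2 + 37·1 + 23·3 = 261
Amara has the highest Borda score (451).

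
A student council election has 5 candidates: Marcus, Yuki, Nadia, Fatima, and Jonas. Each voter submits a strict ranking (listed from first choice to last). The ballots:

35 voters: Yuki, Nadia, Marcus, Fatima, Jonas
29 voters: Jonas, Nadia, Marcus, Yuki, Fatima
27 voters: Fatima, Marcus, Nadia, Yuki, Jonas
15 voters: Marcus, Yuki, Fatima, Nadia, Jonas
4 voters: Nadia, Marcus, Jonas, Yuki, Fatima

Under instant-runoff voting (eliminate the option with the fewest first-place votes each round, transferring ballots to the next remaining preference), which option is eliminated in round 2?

Marcus

Round 1: Marcus 15, Yuki 35, Nadia 4, Fatima 27, Jonas 29. Eliminate Nadia.
Round 2: Marcus 19, Yuki 35, Fatima 27, Jonas 29. Eliminate Marcus.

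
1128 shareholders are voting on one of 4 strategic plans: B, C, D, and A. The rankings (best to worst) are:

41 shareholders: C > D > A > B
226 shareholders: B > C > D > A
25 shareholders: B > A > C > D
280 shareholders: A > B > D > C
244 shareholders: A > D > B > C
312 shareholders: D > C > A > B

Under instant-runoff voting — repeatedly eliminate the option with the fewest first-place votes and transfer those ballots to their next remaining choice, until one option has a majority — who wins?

D

Round 1: B 251, C 41, D 312, A 524. Eliminate C.
Round 2: B 251, D 353, A 524. Eliminate B.
Round 3: D 579, A 549. D has a majority.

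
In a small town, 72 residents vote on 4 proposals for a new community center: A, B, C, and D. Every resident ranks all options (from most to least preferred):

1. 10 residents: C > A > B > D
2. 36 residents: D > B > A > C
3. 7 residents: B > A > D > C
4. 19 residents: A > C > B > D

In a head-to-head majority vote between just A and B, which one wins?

Voters preferring A to B: 29; preferring B to A: 43.
B wins the head-to-head.

B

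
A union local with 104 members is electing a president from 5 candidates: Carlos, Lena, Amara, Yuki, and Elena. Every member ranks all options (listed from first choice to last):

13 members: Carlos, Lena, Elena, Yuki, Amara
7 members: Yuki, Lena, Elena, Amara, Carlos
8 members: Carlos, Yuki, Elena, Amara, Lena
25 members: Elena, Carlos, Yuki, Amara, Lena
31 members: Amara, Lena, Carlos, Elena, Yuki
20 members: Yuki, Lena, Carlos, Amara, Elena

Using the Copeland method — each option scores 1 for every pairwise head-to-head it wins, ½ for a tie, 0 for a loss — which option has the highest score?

Carlos: beats Amara, Yuki, and Elena; loses to Lena → score 3.
Lena: beats Carlos and Elena; loses to Amara and Yuki → score 2.
Amara: beats Lena; loses to Carlos, Yuki, and Elena → score 1.
Yuki: beats Lena and Amara; loses to Carlos and Elena → score 2.
Elena: beats Amara and Yuki; loses to Carlos and Lena → score 2.
Carlos has the best pairwise record.

Carlos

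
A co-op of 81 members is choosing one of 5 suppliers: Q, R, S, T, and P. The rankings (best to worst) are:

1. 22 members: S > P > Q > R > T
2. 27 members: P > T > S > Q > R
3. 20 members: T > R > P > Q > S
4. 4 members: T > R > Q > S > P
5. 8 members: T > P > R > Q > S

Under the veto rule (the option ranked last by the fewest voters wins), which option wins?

Q

Last-place votes: Q 0, R 27, S 28, T 22, P 4.
Q is ranked last by the fewest voters, so Q wins.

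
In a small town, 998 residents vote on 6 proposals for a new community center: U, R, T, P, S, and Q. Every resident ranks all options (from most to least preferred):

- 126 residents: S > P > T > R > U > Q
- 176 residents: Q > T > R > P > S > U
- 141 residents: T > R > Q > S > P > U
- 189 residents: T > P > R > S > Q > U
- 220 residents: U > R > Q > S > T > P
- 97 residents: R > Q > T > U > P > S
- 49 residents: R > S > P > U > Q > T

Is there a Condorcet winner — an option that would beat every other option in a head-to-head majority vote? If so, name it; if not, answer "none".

none

Checking pairwise contests:
R beats U 778–220.
T beats R 632–366.
Q beats T 542–456.
R beats P 683–315.
R beats S 872–126.
R beats Q 822–176.
Every option loses at least one head-to-head, so there is no Condorcet winner.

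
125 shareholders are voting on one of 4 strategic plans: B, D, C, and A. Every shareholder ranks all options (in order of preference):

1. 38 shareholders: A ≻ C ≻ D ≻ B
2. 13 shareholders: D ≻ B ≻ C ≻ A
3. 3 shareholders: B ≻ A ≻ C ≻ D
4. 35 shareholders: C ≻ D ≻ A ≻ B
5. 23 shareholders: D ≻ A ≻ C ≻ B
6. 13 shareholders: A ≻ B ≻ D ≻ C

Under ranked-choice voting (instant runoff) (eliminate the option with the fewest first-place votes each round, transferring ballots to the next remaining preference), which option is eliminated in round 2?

Round 1: B 3, D 36, C 35, A 51. Eliminate B.
Round 2: D 36, C 35, A 54. Eliminate C.

C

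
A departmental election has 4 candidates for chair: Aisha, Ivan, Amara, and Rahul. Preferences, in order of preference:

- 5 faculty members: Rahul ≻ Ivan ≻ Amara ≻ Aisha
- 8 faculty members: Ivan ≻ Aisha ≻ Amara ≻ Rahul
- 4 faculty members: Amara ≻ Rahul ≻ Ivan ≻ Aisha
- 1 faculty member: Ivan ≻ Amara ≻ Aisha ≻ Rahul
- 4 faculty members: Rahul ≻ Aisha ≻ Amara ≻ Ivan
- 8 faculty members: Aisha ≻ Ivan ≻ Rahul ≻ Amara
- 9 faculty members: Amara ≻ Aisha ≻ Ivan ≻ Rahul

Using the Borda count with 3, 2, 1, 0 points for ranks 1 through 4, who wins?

Aisha: 5·0 + 8·2 + 4·0 + 1·1 + 4·2 + 8·3 + 9·2 = 67
Ivan: 5·2 + 8·3 + 4·1 + 1·3 + 4·0 + 8·2 + 9·1 = 66
Amara: 5·1 + 8·1 + 4·3 + 1·2 + 4·1 + 8·0 + 9·3 = 58
Rahul: 5·3 + 8·0 + 4·2 + 1·0 + 4·3 + 8·1 + 9·0 = 43
Aisha has the highest Borda score (67).

Aisha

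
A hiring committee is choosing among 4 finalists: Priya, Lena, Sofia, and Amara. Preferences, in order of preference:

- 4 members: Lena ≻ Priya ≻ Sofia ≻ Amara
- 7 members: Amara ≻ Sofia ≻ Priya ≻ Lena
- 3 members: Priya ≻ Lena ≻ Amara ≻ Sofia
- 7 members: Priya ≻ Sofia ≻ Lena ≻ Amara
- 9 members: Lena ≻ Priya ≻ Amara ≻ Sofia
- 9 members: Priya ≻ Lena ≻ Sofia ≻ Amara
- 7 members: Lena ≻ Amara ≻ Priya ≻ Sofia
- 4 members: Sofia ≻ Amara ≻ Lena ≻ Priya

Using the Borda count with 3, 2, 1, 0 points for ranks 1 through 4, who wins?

Priya

Priya: 4·2 + 7·1 + 3·3 + 7·3 + 9·2 + 9·3 + 7·1 + 4·0 = 97
Lena: 4·3 + 7·0 + 3·2 + 7·1 + 9·3 + 9·2 + 7·3 + 4·1 = 95
Sofia: 4·1 + 7·2 + 3·0 + 7·2 + 9·0 + 9·1 + 7·0 + 4·3 = 53
Amara: 4·0 + 7·3 + 3·1 + 7·0 + 9·1 + 9·0 + 7·2 + 4·2 = 55
Priya has the highest Borda score (97).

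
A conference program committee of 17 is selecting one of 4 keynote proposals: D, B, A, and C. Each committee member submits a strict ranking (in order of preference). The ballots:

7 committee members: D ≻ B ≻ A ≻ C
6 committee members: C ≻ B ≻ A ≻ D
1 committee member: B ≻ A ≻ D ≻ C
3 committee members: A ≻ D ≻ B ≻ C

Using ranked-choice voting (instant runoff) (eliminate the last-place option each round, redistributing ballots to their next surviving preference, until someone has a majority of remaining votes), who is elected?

D

Round 1: D 7, B 1, A 3, C 6. Eliminate B.
Round 2: D 7, A 4, C 6. Eliminate A.
Round 3: D 11, C 6. D has a majority.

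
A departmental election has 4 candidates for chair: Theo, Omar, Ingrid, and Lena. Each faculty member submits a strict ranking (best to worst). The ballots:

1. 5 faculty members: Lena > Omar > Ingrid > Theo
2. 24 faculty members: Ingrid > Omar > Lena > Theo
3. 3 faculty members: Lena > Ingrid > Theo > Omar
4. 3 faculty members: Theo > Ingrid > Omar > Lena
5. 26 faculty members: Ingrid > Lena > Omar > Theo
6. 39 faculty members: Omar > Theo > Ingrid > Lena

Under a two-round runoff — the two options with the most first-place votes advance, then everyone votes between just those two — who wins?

Ingrid

Round 1 first-place votes: Theo 3, Omar 39, Ingrid 50, Lena 8.
Ingrid and Omar advance.
Runoff: Ingrid is preferred to Omar by 56 voters; Omar by 44.
Ingrid wins the runoff.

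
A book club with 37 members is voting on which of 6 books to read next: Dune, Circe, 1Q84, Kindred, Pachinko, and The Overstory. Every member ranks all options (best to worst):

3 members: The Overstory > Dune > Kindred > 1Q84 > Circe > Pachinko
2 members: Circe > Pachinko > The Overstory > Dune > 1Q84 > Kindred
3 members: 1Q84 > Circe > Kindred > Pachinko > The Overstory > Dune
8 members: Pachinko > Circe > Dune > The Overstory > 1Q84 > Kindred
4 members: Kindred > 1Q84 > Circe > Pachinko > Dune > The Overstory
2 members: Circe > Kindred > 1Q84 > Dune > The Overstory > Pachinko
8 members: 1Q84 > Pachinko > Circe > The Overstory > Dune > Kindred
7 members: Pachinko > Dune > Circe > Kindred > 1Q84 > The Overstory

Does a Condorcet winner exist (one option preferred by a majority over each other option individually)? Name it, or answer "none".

Checking pairwise contests:
Circe beats Dune 27–10.
Pachinko beats Circe 23–14.
Dune beats 1Q84 20–17.
Dune beats Kindred 28–9.
1Q84 beats Pachinko 20–17.
Dune beats The Overstory 21–16.
Every option loses at least one head-to-head, so there is no Condorcet winner.

none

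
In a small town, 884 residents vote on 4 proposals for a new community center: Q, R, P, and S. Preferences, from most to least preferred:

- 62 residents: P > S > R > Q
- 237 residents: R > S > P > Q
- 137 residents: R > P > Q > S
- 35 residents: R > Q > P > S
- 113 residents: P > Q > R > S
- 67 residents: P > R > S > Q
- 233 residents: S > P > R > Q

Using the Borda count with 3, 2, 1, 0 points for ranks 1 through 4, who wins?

Q: 62·0 + 237·0 + 137·1 + 35·2 + 113·2 + 67·0 + 233·0 = 433
R: 62·1 + 237·3 + 137·3 + 35·3 + 113·1 + 67·2 + 233·1 = 1769
P: 62·3 + 237·1 + 137·2 + 35·1 + 113·3 + 67·3 + 233·2 = 1738
S: 62·2 + 237·2 + 137·0 + 35·0 + 113·0 + 67·1 + 233·3 = 1364
R has the highest Borda score (1769).

R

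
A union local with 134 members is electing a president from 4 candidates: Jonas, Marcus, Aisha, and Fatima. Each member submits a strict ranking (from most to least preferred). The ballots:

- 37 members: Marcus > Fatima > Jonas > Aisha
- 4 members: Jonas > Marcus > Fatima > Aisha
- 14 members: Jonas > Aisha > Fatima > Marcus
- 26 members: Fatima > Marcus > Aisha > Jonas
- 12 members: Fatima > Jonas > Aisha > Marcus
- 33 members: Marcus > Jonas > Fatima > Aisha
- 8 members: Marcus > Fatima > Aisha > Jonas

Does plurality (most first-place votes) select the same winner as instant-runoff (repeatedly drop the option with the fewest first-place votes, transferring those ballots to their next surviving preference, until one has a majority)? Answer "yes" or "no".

yes

Plurality — first-place votes: Jonas 18, Marcus 78, Aisha 0, Fatima 38. Winner: Marcus.
Instant-runoff — R1 Jonas 18, Marcus 78, Aisha 0, Fatima 38 (Marcus winner). Winner: Marcus.
The two methods agree.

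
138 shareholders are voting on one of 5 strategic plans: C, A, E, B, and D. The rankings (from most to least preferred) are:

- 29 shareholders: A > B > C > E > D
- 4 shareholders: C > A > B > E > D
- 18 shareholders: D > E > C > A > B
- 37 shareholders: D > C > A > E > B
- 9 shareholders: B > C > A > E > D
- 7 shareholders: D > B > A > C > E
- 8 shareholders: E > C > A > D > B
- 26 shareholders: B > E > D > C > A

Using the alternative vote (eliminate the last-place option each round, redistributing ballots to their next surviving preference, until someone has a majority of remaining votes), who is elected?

Round 1: C 4, A 29, E 8, B 35, D 62. Eliminate C.
Round 2: A 33, E 8, B 35, D 62. Eliminate E.
Round 3: A 41, B 35, D 62. Eliminate B.
Round 4: A 50, D 88. D has a majority.

D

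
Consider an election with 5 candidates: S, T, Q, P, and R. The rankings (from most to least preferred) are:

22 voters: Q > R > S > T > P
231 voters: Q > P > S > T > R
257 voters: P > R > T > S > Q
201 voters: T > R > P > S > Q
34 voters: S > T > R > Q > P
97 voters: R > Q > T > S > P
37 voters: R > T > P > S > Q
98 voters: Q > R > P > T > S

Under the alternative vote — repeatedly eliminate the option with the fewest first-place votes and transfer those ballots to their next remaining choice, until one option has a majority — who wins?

T

Round 1: S 34, T 201, Q 351, P 257, R 134. Eliminate S.
Round 2: T 235, Q 351, P 257, R 134. Eliminate R.
Round 3: T 272, Q 448, P 257. Eliminate P.
Round 4: T 529, Q 448. T has a majority.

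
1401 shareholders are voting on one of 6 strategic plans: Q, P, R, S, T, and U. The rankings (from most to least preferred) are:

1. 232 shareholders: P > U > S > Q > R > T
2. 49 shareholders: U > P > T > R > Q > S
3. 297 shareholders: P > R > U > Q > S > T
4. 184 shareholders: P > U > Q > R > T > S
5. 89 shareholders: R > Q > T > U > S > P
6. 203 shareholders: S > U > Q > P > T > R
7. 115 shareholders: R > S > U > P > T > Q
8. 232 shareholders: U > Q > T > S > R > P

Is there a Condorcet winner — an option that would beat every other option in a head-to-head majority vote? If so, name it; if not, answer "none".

P vs Q: 877–524 for P.
P vs R: 965–436 for P.
P vs S: 762–639 for P.
P vs T: 1080–321 for P.
P vs U: 713–688 for P.
P beats every other option head-to-head.

P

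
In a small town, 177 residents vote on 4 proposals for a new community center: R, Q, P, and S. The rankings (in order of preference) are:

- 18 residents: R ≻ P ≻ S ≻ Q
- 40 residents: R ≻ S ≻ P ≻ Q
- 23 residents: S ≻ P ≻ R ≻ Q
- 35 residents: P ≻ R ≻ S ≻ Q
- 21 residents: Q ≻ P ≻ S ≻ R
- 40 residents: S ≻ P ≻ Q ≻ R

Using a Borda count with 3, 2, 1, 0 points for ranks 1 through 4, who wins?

R: 18·3 + 40·3 + 23·1 + 35·2 + 21·0 + 40·0 = 267
Q: 18·0 + 40·0 + 23·0 + 35·0 + 21·3 + 40·1 = 103
P: 18·2 + 40·1 + 23·2 + 35·3 + 21·2 + 40·2 = 349
S: 18·1 + 40·2 + 23·3 + 35·1 + 21·1 + 40·3 = 343
P has the highest Borda score (349).

P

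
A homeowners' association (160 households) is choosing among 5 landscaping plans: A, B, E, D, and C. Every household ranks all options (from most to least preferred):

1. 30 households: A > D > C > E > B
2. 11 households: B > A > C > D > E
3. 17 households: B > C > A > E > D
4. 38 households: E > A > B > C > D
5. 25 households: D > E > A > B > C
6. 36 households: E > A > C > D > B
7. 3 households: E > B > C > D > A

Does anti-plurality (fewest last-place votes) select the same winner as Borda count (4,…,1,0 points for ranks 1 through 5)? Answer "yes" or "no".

Anti-plurality — last-place votes: A 3, B 66, E 11, D 55, C 25. Winner: A.
Borda — scores: A 459, B 222, E 430, D 240, C 249. Winner: A.
The two methods agree.

yes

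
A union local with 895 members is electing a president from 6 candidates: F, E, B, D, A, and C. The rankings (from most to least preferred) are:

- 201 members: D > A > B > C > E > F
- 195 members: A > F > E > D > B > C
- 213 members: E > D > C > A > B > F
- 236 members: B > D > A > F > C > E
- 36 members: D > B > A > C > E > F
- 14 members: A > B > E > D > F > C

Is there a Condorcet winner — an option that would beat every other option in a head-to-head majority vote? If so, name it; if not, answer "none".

D

D vs F: 700–195 for D.
D vs E: 473–422 for D.
D vs B: 645–250 for D.
D vs A: 686–209 for D.
D vs C: 895–0 for D.
D beats every other option head-to-head.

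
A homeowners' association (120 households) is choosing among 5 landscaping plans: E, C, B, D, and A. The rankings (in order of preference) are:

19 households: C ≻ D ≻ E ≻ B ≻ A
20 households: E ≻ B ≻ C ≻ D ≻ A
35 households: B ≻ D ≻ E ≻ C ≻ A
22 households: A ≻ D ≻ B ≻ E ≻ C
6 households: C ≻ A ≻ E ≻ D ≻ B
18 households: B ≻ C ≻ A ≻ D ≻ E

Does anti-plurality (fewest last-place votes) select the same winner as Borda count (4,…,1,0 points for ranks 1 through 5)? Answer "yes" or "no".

no

Anti-plurality — last-place votes: E 18, C 22, B 6, D 0, A 74. Winner: D.
Borda — scores: E 222, C 229, B 335, D 272, A 142. Winner: B.
The two methods disagree.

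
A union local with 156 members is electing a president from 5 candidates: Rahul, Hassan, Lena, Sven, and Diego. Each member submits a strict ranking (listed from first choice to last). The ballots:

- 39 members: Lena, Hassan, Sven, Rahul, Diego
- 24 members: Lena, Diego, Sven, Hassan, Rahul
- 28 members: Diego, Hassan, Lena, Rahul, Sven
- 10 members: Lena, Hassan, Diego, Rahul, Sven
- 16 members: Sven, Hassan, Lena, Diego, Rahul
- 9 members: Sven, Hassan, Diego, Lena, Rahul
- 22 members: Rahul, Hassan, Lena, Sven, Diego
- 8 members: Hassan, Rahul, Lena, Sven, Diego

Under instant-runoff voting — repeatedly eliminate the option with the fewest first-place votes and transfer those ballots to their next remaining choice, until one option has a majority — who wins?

Lena

Round 1: Rahul 22, Hassan 8, Lena 73, Sven 25, Diego 28. Eliminate Hassan.
Round 2: Rahul 30, Lena 73, Sven 25, Diego 28. Eliminate Sven.
Round 3: Rahul 30, Lena 89, Diego 37. Lena has a majority.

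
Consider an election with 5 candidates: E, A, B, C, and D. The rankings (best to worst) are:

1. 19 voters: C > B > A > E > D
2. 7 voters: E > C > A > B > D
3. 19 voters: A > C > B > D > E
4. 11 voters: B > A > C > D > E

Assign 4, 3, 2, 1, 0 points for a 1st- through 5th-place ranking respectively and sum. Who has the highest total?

E: 19·1 + 7·4 + 19·0 + 11·0 = 47
A: 19·2 + 7·2 + 19·4 + 11·3 = 161
B: 19·3 + 7·1 + 19·2 + 11·4 = 146
C: 19·4 + 7·3 + 19·3 + 11·2 = 176
D: 19·0 + 7·0 + 19·1 + 11·1 = 30
C has the highest Borda score (176).

C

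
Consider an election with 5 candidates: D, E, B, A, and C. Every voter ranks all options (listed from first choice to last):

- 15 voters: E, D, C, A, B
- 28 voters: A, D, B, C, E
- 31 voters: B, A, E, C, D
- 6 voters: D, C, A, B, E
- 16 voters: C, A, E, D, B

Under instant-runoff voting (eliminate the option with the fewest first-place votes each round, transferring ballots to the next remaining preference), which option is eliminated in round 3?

A

Round 1: D 6, E 15, B 31, A 28, C 16. Eliminate D.
Round 2: E 15, B 31, A 28, C 22. Eliminate E.
Round 3: B 31, A 28, C 37. Eliminate A.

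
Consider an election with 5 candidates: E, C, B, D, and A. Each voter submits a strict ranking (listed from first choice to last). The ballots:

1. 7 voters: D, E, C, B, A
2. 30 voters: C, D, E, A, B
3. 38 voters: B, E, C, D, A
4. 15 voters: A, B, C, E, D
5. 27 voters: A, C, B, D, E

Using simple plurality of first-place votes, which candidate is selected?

A

First-place votes: E 0, C 30, B 38, D 7, A 42.
A has the most first-place votes.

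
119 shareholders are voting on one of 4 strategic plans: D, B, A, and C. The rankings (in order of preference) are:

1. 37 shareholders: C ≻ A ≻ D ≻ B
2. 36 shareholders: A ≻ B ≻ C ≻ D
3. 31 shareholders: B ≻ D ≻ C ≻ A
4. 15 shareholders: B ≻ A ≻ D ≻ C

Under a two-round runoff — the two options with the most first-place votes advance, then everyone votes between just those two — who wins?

B

Round 1 first-place votes: D 0, B 46, A 36, C 37.
B and C advance.
Runoff: B is preferred to C by 82 voters; C by 37.
B wins the runoff.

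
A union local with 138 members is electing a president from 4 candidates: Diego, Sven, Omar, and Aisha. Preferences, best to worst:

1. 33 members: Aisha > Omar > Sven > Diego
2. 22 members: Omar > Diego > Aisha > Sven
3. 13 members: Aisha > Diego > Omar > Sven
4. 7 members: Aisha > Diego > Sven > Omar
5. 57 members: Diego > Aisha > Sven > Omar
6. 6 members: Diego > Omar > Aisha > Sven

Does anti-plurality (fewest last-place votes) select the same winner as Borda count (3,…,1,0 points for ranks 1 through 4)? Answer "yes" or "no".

yes

Anti-plurality — last-place votes: Diego 33, Sven 41, Omar 64, Aisha 0. Winner: Aisha.
Borda — scores: Diego 273, Sven 97, Omar 157, Aisha 301. Winner: Aisha.
The two methods agree.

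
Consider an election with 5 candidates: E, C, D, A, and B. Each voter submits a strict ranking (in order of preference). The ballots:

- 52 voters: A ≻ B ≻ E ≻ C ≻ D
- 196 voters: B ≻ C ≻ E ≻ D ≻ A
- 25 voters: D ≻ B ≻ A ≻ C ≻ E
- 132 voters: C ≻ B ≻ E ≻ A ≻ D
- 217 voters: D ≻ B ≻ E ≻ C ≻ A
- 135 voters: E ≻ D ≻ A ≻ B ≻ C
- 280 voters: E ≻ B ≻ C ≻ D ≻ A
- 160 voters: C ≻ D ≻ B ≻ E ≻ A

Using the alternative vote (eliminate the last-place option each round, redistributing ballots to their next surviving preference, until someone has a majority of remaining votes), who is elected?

Round 1: E 415, C 292, D 242, A 52, B 196. Eliminate A.
Round 2: E 415, C 292, D 242, B 248. Eliminate D.
Round 3: E 415, C 292, B 490. Eliminate C.
Round 4: E 415, B 782. B has a majority.

B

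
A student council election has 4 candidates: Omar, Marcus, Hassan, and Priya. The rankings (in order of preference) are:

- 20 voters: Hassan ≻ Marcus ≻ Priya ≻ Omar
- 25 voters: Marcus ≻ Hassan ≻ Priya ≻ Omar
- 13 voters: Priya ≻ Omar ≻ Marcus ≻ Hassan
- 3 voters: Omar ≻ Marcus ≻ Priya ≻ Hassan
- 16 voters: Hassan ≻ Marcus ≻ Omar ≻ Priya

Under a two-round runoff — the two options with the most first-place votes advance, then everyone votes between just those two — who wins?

Round 1 first-place votes: Omar 3, Marcus 25, Hassan 36, Priya 13.
Hassan and Marcus advance.
Runoff: Hassan is preferred to Marcus by 36 voters; Marcus by 41.
Marcus wins the runoff.

Marcus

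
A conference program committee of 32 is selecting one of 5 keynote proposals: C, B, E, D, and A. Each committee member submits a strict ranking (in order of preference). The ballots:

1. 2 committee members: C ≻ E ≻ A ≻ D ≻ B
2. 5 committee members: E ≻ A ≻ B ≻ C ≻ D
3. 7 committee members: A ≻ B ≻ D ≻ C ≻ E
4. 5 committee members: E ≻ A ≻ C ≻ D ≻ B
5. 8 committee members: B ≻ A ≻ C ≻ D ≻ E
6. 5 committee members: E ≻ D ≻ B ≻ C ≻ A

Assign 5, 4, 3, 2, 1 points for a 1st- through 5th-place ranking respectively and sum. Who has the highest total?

C: 2·5 + 5·2 + 7·2 + 5·3 + 8·3 + 5·2 = 83
B: 2·1 + 5·3 + 7·4 + 5·1 + 8·5 + 5·3 = 105
E: 2·4 + 5·5 + 7·1 + 5·5 + 8·1 + 5·5 = 98
D: 2·2 + 5·1 + 7·3 + 5·2 + 8·2 + 5·4 = 76
A: 2·3 + 5·4 + 7·5 + 5·4 + 8·4 + 5·1 = 118
A has the highest Borda score (118).

A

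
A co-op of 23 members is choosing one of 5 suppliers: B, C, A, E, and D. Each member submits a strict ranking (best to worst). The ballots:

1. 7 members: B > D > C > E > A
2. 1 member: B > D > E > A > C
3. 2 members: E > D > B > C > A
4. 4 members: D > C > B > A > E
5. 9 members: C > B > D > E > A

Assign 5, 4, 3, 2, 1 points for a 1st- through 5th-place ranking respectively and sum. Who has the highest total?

B: 7·5 + 1·5 + 2·3 + 4·3 + 9·4 = 94
C: 7·3 + 1·1 + 2·2 + 4·4 + 9·5 = 87
A: 7·1 + 1·2 + 2·1 + 4·2 + 9·1 = 28
E: 7·2 + 1·3 + 2·5 + 4·1 + 9·2 = 49
D: 7·4 + 1·4 + 2·4 + 4·5 + 9·3 = 87
B has the highest Borda score (94).

B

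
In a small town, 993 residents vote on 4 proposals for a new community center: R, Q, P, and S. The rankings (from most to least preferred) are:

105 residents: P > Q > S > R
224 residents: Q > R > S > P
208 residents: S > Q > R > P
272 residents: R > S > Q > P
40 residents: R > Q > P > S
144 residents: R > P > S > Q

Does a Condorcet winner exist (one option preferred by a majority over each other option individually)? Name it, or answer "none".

none

Checking pairwise contests:
Q beats R 537–456.
S beats Q 624–369.
R beats P 888–105.
R beats S 680–313.
Every option loses at least one head-to-head, so there is no Condorcet winner.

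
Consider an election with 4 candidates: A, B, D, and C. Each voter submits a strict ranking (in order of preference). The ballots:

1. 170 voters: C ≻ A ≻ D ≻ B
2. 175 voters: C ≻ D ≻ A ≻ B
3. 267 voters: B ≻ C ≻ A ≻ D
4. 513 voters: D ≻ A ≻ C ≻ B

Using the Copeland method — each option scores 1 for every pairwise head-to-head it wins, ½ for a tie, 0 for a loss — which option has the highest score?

A: beats B; loses to D and C → score 1.
B: loses to A, D, and C → score 0.
D: beats A and B; loses to C → score 2.
C: beats A, B, and D → score 3.
C has the best pairwise record.

C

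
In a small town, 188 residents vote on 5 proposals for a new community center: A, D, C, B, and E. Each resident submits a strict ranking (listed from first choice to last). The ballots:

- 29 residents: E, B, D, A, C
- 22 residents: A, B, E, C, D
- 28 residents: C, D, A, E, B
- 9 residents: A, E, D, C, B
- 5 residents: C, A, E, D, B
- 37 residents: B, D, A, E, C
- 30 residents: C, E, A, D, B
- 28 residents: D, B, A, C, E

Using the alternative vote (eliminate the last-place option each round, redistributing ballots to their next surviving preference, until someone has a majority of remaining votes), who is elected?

Round 1: A 31, D 28, C 63, B 37, E 29. Eliminate D.
Round 2: A 31, C 63, B 65, E 29. Eliminate E.
Round 3: A 31, C 63, B 94. Eliminate A.
Round 4: C 72, B 116. B has a majority.

B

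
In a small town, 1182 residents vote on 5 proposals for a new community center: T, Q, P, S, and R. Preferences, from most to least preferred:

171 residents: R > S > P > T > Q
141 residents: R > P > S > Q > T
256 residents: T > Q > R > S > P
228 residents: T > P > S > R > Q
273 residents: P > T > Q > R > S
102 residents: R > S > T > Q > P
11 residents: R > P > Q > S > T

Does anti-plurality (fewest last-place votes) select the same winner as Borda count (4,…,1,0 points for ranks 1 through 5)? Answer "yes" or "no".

Anti-plurality — last-place votes: T 152, Q 399, P 358, S 273, R 0. Winner: R.
Borda — scores: T 3130, Q 1579, P 2574, S 1824, R 2713. Winner: T.
The two methods disagree.

no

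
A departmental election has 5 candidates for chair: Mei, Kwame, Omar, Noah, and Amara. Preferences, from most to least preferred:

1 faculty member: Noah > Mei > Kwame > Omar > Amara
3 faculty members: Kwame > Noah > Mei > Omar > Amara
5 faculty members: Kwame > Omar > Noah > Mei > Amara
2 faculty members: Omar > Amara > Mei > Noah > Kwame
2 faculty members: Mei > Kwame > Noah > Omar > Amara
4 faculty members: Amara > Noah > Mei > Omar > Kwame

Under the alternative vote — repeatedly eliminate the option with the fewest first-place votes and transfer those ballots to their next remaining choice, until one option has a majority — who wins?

Round 1: Mei 2, Kwame 8, Omar 2, Noah 1, Amara 4. Eliminate Noah.
Round 2: Mei 3, Kwame 8, Omar 2, Amara 4. Eliminate Omar.
Round 3: Mei 3, Kwame 8, Amara 6. Eliminate Mei.
Round 4: Kwame 11, Amara 6. Kwame has a majority.

Kwame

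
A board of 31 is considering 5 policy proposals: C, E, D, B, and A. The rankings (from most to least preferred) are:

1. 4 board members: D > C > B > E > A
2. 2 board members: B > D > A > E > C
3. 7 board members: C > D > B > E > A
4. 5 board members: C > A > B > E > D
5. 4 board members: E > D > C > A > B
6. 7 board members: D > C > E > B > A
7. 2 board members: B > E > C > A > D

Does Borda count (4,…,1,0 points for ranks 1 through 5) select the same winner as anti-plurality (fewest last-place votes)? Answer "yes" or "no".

no

Borda — scores: C 93, E 54, D 83, B 55, A 25. Winner: C.
Anti-plurality — last-place votes: C 2, E 0, D 7, B 4, A 18. Winner: E.
The two methods disagree.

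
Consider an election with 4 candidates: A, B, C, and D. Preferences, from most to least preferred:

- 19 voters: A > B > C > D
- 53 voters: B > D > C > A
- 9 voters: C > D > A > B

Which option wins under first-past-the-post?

B

First-place votes: A 19, B 53, C 9, D 0.
B has the most first-place votes.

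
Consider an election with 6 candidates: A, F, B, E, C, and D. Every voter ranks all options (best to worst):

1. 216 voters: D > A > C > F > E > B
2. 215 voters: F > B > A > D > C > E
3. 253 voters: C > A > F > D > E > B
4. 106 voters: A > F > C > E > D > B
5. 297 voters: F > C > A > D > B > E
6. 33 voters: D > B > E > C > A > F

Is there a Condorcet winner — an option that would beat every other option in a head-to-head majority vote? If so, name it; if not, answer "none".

none

Checking pairwise contests:
C beats A 583–537.
A beats F 608–512.
A beats B 872–248.
A beats E 1087–33.
F beats C 618–502.
A beats D 871–249.
Every option loses at least one head-to-head, so there is no Condorcet winner.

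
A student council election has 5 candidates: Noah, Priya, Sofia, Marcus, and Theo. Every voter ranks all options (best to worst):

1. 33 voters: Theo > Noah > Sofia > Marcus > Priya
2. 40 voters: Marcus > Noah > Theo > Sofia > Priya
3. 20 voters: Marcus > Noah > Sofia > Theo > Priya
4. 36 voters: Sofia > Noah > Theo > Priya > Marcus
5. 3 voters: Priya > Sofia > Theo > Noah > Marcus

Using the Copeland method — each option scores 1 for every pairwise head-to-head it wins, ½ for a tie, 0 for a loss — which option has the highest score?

Noah

Noah: beats Priya, Sofia, Marcus, and Theo → score 4.
Priya: loses to Noah, Sofia, Marcus, and Theo → score 0.
Sofia: beats Priya and Marcus; loses to Noah and Theo → score 2.
Marcus: beats Priya; loses to Noah, Sofia, and Theo → score 1.
Theo: beats Priya, Sofia, and Marcus; loses to Noah → score 3.
Noah has the best pairwise record.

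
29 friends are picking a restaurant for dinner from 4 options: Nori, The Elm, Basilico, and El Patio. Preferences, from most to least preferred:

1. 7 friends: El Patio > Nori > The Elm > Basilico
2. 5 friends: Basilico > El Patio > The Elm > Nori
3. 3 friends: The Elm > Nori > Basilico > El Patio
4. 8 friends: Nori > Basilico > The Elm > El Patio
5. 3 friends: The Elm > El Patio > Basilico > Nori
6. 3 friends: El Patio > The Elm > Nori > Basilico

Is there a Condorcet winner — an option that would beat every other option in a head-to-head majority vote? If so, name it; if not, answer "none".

none

Checking pairwise contests:
El Patio beats Nori 18–11.
Nori beats The Elm 15–14.
Nori beats Basilico 21–8.
Basilico beats El Patio 16–13.
Every option loses at least one head-to-head, so there is no Condorcet winner.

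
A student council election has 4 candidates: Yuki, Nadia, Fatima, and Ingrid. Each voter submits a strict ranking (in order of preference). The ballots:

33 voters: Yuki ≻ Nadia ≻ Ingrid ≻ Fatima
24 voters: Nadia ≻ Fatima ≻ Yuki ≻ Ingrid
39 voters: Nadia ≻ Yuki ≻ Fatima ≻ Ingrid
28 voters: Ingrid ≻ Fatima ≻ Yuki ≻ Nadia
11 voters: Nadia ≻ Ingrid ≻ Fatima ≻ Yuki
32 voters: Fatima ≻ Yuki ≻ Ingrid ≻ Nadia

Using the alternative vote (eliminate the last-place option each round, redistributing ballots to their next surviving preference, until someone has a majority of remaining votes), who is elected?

Nadia

Round 1: Yuki 33, Nadia 74, Fatima 32, Ingrid 28. Eliminate Ingrid.
Round 2: Yuki 33, Nadia 74, Fatima 60. Eliminate Yuki.
Round 3: Nadia 107, Fatima 60. Nadia has a majority.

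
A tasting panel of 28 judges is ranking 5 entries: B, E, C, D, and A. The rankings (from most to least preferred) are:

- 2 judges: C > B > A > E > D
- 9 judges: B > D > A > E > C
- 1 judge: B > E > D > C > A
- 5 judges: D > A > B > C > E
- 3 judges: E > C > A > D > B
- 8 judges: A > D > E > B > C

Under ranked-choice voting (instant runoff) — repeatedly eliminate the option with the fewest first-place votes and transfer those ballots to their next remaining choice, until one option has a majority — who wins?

A

Round 1: B 10, E 3, C 2, D 5, A 8. Eliminate C.
Round 2: B 12, E 3, D 5, A 8. Eliminate E.
Round 3: B 12, D 5, A 11. Eliminate D.
Round 4: B 12, A 16. A has a majority.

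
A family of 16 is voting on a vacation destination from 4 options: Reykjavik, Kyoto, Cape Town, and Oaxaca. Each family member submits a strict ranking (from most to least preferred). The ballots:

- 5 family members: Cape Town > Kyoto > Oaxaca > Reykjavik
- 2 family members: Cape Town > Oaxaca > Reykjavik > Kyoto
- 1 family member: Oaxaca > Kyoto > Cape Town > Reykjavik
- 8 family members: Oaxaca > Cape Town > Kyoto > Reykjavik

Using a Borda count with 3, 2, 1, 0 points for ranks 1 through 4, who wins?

Cape Town

Reykjavik: 5·0 + 2·1 + 1·0 + 8·0 = 2
Kyoto: 5·2 + 2·0 + 1·2 + 8·1 = 20
Cape Town: 5·3 + 2·3 + 1·1 + 8·2 = 38
Oaxaca: 5·1 + 2·2 + 1·3 + 8·3 = 36
Cape Town has the highest Borda score (38).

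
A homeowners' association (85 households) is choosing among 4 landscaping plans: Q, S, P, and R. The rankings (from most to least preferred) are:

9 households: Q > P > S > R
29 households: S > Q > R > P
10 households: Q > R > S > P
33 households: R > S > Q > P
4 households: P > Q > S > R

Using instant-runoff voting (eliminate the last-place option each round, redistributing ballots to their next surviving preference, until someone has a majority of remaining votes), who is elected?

Round 1: Q 19, S 29, P 4, R 33. Eliminate P.
Round 2: Q 23, S 29, R 33. Eliminate Q.
Round 3: S 42, R 43. R has a majority.

R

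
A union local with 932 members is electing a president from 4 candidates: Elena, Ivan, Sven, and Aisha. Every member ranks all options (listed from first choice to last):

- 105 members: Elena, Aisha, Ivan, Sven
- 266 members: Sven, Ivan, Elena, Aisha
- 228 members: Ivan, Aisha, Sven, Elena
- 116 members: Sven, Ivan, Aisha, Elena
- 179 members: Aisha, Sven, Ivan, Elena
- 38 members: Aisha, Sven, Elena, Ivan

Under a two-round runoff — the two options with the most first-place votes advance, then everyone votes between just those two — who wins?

Round 1 first-place votes: Elena 105, Ivan 228, Sven 382, Aisha 217.
Sven and Ivan advance.
Runoff: Sven is preferred to Ivan by 599 voters; Ivan by 333.
Sven wins the runoff.

Sven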